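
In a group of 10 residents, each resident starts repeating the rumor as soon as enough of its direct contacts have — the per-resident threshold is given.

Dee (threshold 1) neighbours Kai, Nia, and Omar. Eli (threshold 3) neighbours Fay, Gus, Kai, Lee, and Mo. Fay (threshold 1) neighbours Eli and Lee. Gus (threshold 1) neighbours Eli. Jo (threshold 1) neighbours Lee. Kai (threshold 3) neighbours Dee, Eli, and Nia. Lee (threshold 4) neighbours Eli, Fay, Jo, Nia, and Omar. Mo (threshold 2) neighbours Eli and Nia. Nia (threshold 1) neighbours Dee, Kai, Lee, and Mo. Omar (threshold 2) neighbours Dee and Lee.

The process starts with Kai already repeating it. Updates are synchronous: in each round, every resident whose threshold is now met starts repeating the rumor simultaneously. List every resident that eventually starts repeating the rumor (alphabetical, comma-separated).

Dee, Kai, Nia

Round 1 — Kai starts repeating the rumor (initial).
Round 2 — checking thresholds:
  Dee: 1 of 3 neighbours ≥ 1, starts repeating the rumor.
  Eli: 1 of 5 neighbours < 3, holds.
  Nia: 1 of 4 neighbours ≥ 1, starts repeating the rumor.
Round 3 — no new spreads; cascade stops.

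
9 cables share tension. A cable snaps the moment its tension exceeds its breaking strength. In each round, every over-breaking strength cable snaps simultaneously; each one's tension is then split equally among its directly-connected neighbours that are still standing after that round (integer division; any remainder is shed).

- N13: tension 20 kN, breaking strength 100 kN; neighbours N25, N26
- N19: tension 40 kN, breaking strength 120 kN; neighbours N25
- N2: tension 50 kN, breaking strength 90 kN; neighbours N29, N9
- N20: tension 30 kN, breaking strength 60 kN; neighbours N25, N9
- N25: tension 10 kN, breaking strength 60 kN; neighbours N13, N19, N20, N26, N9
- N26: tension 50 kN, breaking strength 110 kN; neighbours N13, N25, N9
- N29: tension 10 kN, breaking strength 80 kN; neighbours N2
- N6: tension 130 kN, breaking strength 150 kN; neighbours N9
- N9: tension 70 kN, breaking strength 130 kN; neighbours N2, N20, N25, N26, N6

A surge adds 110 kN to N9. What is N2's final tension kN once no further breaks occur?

Round 1 — N9 at 180 > 130. N9 snaps.
  N9 sheds 180 kN to N2, N20, N25, N26, N6: 36 each.
    N2: 50+36 = 86 ≤ 90
    N20: 30+36 = 66 > 60
    N25: 10+36 = 46 ≤ 60
    N26: 50+36 = 86 ≤ 110
    N6: 130+36 = 166 > 150
Round 2 — N20, N6 snap.
  N20 sheds 66 kN to N25: 66 each.
    N25: 46+66 = 112 > 60
  N6 sheds 166 kN: no online neighbours, lost.
Round 3 — N25 snaps.
  N25 sheds 112 kN to N13, N19, N26: 37 each (1 lost).
    N13: 20+37 = 57 ≤ 100
    N19: 40+37 = 77 ≤ 120
    N26: 86+37 = 123 > 110
Round 4 — N26 snaps.
  N26 sheds 123 kN to N13: 123 each.
    N13: 57+123 = 180 > 100
Round 5 — N13 snaps.
  N13 sheds 180 kN: no online neighbours, lost.
No further breaks.

86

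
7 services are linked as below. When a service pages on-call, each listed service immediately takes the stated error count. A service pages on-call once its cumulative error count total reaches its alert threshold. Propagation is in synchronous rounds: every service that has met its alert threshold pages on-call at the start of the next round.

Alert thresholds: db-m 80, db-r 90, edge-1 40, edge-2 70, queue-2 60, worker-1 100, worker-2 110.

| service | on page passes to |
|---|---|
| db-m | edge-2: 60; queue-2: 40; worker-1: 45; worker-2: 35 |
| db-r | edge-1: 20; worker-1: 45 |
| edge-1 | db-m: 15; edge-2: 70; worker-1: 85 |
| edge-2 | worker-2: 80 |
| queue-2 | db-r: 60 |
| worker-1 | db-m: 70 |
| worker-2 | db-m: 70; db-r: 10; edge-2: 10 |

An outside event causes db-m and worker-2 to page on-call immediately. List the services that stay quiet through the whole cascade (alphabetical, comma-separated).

db-r, edge-1, queue-2, worker-1

Round 1 — db-m, worker-2 page on-call (initial).
  db-r: +10 → 10 < 90
  edge-2: +60+10 → 70 ≥ 70
  queue-2: +40 → 40 < 60
  worker-1: +45 → 45 < 100
Round 2 — edge-2 pages on-call.
No further pages.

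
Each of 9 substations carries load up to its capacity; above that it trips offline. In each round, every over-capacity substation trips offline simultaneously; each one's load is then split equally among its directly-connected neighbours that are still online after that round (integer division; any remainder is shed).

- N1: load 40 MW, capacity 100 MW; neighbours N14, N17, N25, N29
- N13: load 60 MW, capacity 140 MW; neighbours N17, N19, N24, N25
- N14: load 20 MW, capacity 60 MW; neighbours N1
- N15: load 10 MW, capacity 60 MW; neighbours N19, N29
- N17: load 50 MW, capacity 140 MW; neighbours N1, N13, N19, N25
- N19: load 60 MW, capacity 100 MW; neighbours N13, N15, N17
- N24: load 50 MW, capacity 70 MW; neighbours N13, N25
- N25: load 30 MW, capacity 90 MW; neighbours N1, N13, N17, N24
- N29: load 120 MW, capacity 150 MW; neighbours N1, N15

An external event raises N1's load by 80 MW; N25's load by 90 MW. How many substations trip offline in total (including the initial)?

Round 1 — N1 at 120 > 100; N25 at 120 > 90. N1, N25 trip offline.
  N1 sheds 120 MW to N14, N17, N29: 40 each.
    N14: 20+40 = 60 ≤ 60
    N17: 50+40 = 90 ≤ 140
    N29: 120+40 = 160 > 150
  N25 sheds 120 MW to N13, N17, N24: 40 each.
    N13: 60+40 = 100 ≤ 140
    N17: 90+40 = 130 ≤ 140
    N24: 50+40 = 90 > 70
Round 2 — N24, N29 trip offline.
  N24 sheds 90 MW to N13: 90 each.
    N13: 100+90 = 190 > 140
  N29 sheds 160 MW to N15: 160 each.
    N15: 10+160 = 170 > 60
Round 3 — N13, N15 trip offline.
  N13 sheds 190 MW to N17, N19: 95 each.
    N17: 130+95 = 225 > 140
    N19: 60+95 = 155 > 100
  N15 sheds 170 MW to N19: 170 each.
    N19: 155+170 = 325 > 100
Round 4 — N17, N19 trip offline.
  N17 sheds 225 MW: no online neighbours, lost.
  N19 sheds 325 MW: no online neighbours, lost.
No further trips.

8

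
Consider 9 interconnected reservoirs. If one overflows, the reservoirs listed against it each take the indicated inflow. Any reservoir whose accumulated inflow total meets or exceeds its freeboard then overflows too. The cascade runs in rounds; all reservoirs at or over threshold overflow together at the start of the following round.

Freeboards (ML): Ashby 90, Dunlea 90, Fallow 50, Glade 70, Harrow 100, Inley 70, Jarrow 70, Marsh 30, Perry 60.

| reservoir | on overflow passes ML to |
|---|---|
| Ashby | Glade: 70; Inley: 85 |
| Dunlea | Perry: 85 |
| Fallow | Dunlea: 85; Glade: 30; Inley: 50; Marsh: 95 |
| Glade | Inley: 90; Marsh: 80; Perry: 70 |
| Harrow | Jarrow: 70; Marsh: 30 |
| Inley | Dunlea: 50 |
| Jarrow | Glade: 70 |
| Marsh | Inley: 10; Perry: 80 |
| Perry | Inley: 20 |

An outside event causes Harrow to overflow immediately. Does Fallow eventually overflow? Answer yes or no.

Round 1 — Harrow overflows (initial).
  Jarrow: +70 → 70 ≥ 70
  Marsh: +30 → 30 ≥ 30
Round 2 — Jarrow, Marsh overflow.
  Glade: +70 → 70 ≥ 70
  Inley: +10 → 10 < 70
  Perry: +80 → 80 ≥ 60
Round 3 — Glade, Perry overflow.
  Inley: +90+20 → 120 ≥ 70
Round 4 — Inley overflows.
  Dunlea: +50 → 50 < 90
No further overflows.

no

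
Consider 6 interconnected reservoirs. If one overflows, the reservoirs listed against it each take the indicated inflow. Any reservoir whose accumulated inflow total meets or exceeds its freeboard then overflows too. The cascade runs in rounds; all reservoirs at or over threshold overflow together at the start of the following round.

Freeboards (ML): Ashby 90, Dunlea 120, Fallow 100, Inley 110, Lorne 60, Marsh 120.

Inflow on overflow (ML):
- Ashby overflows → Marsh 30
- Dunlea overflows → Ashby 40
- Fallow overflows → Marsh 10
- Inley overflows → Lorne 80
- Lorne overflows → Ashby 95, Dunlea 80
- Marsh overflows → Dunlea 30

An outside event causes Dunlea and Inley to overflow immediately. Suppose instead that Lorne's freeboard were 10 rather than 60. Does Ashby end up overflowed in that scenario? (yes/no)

yes

With Lorne's freeboard at 10:
Round 1 — Dunlea, Inley overflow (initial).
  Ashby: +40 → 40 < 90
  Lorne: +80 → 80 ≥ 10
Round 2 — Lorne overflows.
  Ashby: +95 → 135 ≥ 90
Round 3 — Ashby overflows.
  Marsh: +30 → 30 < 120
No further overflows.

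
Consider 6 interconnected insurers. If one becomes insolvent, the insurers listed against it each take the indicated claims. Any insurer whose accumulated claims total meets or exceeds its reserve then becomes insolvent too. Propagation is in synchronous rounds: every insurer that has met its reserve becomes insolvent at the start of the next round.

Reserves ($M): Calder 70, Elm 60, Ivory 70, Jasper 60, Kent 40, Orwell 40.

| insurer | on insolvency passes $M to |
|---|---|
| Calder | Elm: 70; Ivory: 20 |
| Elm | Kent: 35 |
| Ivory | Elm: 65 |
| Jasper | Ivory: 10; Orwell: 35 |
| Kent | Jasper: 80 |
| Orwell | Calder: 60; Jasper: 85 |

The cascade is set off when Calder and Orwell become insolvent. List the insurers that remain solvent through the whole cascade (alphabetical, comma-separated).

Round 1 — Calder, Orwell become insolvent (initial).
  Elm: +70 → 70 ≥ 60
  Ivory: +20 → 20 < 70
  Jasper: +85 → 85 ≥ 60
Round 2 — Elm, Jasper become insolvent.
  Ivory: +10 → 30 < 70
  Kent: +35 → 35 < 40
No further insolvencies.

Ivory, Kent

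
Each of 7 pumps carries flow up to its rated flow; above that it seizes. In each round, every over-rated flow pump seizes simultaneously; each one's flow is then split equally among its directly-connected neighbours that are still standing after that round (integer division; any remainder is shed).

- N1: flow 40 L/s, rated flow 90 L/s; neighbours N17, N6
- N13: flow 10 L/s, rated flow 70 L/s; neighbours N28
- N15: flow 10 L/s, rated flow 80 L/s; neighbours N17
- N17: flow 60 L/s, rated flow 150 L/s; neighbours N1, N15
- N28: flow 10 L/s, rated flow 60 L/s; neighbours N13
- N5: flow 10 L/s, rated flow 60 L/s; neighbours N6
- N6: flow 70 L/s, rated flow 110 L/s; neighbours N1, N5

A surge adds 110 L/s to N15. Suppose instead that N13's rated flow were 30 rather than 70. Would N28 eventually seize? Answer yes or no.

no

With N13's rated flow at 30:
Round 1 — N15 at 120 > 80. N15 seizes.
  N15 sheds 120 L/s to N17: 120 each.
    N17: 60+120 = 180 > 150
Round 2 — N17 seizes.
  N17 sheds 180 L/s to N1: 180 each.
    N1: 40+180 = 220 > 90
Round 3 — N1 seizes.
  N1 sheds 220 L/s to N6: 220 each.
    N6: 70+220 = 290 > 110
Round 4 — N6 seizes.
  N6 sheds 290 L/s to N5: 290 each.
    N5: 10+290 = 300 > 60
Round 5 — N5 seizes.
  N5 sheds 300 L/s: no online neighbours, lost.
No further seizures.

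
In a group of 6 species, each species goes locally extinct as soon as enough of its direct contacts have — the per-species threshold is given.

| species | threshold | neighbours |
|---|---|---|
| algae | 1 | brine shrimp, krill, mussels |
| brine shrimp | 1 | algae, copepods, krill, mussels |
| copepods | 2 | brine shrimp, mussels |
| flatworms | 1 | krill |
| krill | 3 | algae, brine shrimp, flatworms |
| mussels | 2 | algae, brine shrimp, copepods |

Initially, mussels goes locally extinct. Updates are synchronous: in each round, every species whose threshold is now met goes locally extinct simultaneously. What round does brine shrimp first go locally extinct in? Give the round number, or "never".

Round 1 — mussels goes locally extinct (initial).
Round 2 — checking thresholds:
  algae: 1 of 3 neighbours ≥ 1, goes locally extinct.
  brine shrimp: 1 of 4 neighbours ≥ 1, goes locally extinct.
  copepods: 1 of 2 neighbours < 2, below threshold.
Round 3 — checking thresholds:
  copepods: 2 of 2 neighbours ≥ 2, goes locally extinct.
  krill: 2 of 3 neighbours < 3, below threshold.
Round 4 — no new extinctions; cascade stops.

2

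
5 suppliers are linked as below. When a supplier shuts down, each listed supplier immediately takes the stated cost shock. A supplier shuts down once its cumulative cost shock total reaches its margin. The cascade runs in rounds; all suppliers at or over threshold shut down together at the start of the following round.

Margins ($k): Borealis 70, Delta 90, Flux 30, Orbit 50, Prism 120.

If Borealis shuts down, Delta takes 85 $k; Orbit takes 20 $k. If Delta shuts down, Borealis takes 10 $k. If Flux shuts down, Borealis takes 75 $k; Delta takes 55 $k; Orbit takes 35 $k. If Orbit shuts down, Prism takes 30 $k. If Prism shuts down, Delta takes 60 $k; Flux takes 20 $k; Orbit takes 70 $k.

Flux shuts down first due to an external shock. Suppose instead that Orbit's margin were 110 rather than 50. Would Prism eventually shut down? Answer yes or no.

no

With Orbit's margin at 110:
Round 1 — Flux shuts down (initial).
  Borealis: +75 → 75 ≥ 70
  Delta: +55 → 55 < 90
  Orbit: +35 → 35 < 110
Round 2 — Borealis shuts down.
  Delta: +85 → 140 ≥ 90
  Orbit: +20 → 55 < 110
Round 3 — Delta shuts down.
No further shutdowns.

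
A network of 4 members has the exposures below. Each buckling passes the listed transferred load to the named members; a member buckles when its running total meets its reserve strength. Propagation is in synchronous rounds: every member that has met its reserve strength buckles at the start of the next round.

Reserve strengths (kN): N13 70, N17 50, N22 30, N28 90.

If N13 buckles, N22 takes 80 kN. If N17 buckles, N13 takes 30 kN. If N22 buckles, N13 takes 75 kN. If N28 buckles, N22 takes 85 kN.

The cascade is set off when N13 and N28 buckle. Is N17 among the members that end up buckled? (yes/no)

no

Round 1 — N13, N28 buckle (initial).
  N22: +80+85 → 165 ≥ 30
Round 2 — N22 buckles.
No further bucklings.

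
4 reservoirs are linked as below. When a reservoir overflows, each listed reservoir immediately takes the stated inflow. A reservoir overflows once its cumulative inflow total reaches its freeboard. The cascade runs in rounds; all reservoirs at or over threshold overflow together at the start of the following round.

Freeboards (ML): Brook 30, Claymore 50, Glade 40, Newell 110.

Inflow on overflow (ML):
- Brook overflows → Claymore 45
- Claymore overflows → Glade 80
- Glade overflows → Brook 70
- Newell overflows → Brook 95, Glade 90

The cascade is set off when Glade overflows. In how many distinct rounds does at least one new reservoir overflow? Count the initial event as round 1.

Round 1 — Glade overflows (initial).
  Brook: +70 → 70 ≥ 30
Round 2 — Brook overflows.
  Claymore: +45 → 45 < 50
No further overflows.

2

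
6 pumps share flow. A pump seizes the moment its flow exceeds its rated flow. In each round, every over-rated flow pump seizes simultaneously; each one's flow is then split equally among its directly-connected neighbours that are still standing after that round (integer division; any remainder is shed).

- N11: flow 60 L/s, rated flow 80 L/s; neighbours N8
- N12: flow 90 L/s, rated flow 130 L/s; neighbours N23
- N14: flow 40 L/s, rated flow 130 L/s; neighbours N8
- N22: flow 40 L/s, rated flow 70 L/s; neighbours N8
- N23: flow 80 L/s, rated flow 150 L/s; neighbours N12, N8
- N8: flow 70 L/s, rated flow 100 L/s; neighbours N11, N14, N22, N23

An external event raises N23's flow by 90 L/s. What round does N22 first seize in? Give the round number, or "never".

Round 1 — N23 at 170 > 150. N23 seizes.
  N23 sheds 170 L/s to N12, N8: 85 each.
    N12: 90+85 = 175 > 130
    N8: 70+85 = 155 > 100
Round 2 — N12, N8 seize.
  N12 sheds 175 L/s: no online neighbours, lost.
  N8 sheds 155 L/s to N11, N14, N22: 51 each (2 lost).
    N11: 60+51 = 111 > 80
    N14: 40+51 = 91 ≤ 130
    N22: 40+51 = 91 > 70
Round 3 — N11, N22 seize.
  N11 sheds 111 L/s: no online neighbours, lost.
  N22 sheds 91 L/s: no online neighbours, lost.
No further seizures.

3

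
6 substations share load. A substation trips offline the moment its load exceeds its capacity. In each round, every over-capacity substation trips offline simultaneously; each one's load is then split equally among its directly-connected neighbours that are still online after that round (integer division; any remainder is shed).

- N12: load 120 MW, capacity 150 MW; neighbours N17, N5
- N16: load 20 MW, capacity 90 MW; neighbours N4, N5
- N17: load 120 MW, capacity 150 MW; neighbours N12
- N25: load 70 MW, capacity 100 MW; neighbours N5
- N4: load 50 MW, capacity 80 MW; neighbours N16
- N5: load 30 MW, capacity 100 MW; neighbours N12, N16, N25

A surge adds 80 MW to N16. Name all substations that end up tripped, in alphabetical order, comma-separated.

N16, N4

Round 1 — N16 at 100 > 90. N16 trips offline.
  N16 sheds 100 MW to N4, N5: 50 each.
    N4: 50+50 = 100 > 80
    N5: 30+50 = 80 ≤ 100
Round 2 — N4 trips offline.
  N4 sheds 100 MW: no online neighbours, lost.
No further trips.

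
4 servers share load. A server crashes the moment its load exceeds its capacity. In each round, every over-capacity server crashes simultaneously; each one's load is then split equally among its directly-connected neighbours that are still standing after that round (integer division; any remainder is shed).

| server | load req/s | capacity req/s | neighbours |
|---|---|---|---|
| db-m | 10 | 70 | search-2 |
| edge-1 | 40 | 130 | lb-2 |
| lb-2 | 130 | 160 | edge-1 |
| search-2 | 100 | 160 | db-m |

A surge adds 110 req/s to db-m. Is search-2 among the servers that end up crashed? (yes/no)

Round 1 — db-m at 120 > 70. db-m crashes.
  db-m sheds 120 req/s to search-2: 120 each.
    search-2: 100+120 = 220 > 160
Round 2 — search-2 crashes.
  search-2 sheds 220 req/s: no online neighbours, lost.
No further crashes.

yes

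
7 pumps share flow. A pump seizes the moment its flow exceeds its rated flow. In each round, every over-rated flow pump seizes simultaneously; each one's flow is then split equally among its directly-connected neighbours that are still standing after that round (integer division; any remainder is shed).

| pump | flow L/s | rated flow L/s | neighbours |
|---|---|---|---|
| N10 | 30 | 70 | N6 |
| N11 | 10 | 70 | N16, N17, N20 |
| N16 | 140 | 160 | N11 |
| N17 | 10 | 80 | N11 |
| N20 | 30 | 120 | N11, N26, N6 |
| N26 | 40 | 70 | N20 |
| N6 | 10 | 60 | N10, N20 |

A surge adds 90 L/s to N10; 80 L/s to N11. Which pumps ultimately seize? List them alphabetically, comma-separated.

N10, N11, N16, N20, N26, N6

Round 1 — N10 at 120 > 70; N11 at 90 > 70. N10, N11 seize.
  N10 sheds 120 L/s to N6: 120 each.
    N6: 10+120 = 130 > 60
  N11 sheds 90 L/s to N16, N17, N20: 30 each.
    N16: 140+30 = 170 > 160
    N17: 10+30 = 40 ≤ 80
    N20: 30+30 = 60 ≤ 120
Round 2 — N16, N6 seize.
  N16 sheds 170 L/s: no online neighbours, lost.
  N6 sheds 130 L/s to N20: 130 each.
    N20: 60+130 = 190 > 120
Round 3 — N20 seizes.
  N20 sheds 190 L/s to N26: 190 each.
    N26: 40+190 = 230 > 70
Round 4 — N26 seizes.
  N26 sheds 230 L/s: no online neighbours, lost.
No further seizures.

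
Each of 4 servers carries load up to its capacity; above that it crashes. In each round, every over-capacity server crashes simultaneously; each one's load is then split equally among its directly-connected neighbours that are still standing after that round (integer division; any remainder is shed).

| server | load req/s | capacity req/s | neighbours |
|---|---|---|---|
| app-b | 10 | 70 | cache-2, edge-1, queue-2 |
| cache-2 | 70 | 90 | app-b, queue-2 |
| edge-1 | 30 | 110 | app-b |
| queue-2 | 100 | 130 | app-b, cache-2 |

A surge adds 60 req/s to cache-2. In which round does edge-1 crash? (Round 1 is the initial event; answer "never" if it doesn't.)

Round 1 — cache-2 at 130 > 90. cache-2 crashes.
  cache-2 sheds 130 req/s to app-b, queue-2: 65 each.
    app-b: 10+65 = 75 > 70
    queue-2: 100+65 = 165 > 130
Round 2 — app-b, queue-2 crash.
  app-b sheds 75 req/s to edge-1: 75 each.
    edge-1: 30+75 = 105 ≤ 110
  queue-2 sheds 165 req/s: no online neighbours, lost.
No further crashes.

never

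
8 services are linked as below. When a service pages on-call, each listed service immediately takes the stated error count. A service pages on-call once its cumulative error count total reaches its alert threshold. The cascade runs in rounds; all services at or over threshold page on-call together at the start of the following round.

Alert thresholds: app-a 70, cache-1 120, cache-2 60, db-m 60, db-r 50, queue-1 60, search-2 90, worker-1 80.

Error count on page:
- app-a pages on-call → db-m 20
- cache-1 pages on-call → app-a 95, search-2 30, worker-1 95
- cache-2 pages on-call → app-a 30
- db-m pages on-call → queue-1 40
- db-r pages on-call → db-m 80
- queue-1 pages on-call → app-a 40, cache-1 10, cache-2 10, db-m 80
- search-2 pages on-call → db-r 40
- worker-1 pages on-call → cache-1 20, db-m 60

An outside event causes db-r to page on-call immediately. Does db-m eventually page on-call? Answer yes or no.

yes

Round 1 — db-r pages on-call (initial).
  db-m: +80 → 80 ≥ 60
Round 2 — db-m pages on-call.
  queue-1: +40 → 40 < 60
No further pages.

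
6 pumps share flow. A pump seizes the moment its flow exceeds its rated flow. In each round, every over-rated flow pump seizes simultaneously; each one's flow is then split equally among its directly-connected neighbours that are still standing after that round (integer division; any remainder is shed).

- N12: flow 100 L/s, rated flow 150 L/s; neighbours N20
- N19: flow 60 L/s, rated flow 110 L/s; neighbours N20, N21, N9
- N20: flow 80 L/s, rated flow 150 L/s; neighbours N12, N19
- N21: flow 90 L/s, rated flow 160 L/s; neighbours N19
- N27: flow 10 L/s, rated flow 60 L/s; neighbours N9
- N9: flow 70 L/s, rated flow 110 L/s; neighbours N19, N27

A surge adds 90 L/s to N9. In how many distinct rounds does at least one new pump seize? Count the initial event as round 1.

Round 1 — N9 at 160 > 110. N9 seizes.
  N9 sheds 160 L/s to N19, N27: 80 each.
    N19: 60+80 = 140 > 110
    N27: 10+80 = 90 > 60
Round 2 — N19, N27 seize.
  N19 sheds 140 L/s to N20, N21: 70 each.
    N20: 80+70 = 150 ≤ 150
    N21: 90+70 = 160 ≤ 160
  N27 sheds 90 L/s: no online neighbours, lost.
No further seizures.

2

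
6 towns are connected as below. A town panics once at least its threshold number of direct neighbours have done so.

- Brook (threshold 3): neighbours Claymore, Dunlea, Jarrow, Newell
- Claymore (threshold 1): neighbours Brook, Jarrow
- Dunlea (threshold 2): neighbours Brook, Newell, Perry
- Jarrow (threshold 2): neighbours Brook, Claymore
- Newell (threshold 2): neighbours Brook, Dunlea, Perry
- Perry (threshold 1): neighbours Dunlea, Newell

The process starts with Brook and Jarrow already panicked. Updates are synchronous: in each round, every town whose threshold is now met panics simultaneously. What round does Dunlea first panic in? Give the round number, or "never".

Round 1 — Brook, Jarrow panic (initial).
Round 2 — checking thresholds:
  Claymore: 2 of 2 neighbours ≥ 1, panics.
  Dunlea: 1 of 3 neighbours < 2, not yet.
  Newell: 1 of 3 neighbours < 2, not yet.
Round 3 — no new panics; cascade stops.

never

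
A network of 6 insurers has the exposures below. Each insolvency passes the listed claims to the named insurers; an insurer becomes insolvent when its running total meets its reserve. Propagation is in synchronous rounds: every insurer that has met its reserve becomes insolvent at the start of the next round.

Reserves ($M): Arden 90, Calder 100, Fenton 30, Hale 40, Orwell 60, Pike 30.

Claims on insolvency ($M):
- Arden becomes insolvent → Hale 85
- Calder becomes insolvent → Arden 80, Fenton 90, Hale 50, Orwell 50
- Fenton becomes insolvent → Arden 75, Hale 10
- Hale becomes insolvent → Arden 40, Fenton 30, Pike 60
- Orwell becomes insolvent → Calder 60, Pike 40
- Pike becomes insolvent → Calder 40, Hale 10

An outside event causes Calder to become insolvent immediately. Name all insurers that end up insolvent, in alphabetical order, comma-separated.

Round 1 — Calder becomes insolvent (initial).
  Arden: +80 → 80 < 90
  Fenton: +90 → 90 ≥ 30
  Hale: +50 → 50 ≥ 40
  Orwell: +50 → 50 < 60
Round 2 — Fenton, Hale become insolvent.
  Arden: +75+40 → 195 ≥ 90
  Pike: +60 → 60 ≥ 30
Round 3 — Arden, Pike become insolvent.
No further insolvencies.

Arden, Calder, Fenton, Hale, Pike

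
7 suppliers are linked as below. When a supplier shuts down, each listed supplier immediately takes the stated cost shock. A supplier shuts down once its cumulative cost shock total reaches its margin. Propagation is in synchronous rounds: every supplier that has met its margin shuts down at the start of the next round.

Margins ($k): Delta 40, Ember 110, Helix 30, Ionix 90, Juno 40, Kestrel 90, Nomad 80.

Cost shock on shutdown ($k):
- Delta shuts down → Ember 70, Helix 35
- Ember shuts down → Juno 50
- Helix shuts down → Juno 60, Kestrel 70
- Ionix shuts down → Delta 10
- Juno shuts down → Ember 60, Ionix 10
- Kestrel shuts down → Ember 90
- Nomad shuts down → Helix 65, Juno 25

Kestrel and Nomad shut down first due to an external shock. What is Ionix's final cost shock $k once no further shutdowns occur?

10

Round 1 — Kestrel, Nomad shut down (initial).
  Ember: +90 → 90 < 110
  Helix: +65 → 65 ≥ 30
  Juno: +25 → 25 < 40
Round 2 — Helix shuts down.
  Juno: +60 → 85 ≥ 40
Round 3 — Juno shuts down.
  Ember: +60 → 150 ≥ 110
  Ionix: +10 → 10 < 90
Round 4 — Ember shuts down.
No further shutdowns.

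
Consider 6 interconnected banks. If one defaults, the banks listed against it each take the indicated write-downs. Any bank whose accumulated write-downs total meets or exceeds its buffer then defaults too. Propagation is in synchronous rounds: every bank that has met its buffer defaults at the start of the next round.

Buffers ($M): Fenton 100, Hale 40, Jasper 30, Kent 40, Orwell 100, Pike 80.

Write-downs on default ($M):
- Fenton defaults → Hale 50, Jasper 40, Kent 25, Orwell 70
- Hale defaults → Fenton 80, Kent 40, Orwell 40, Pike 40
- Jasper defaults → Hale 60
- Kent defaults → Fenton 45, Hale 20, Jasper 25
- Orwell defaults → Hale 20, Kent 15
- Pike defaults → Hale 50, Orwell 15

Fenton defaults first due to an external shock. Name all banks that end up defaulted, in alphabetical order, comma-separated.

Fenton, Hale, Jasper, Kent, Orwell

Round 1 — Fenton defaults (initial).
  Hale: +50 → 50 ≥ 40
  Jasper: +40 → 40 ≥ 30
  Kent: +25 → 25 < 40
  Orwell: +70 → 70 < 100
Round 2 — Hale, Jasper default.
  Kent: +40 → 65 ≥ 40
  Orwell: +40 → 110 ≥ 100
  Pike: +40 → 40 < 80
Round 3 — Kent, Orwell default.
No further defaults.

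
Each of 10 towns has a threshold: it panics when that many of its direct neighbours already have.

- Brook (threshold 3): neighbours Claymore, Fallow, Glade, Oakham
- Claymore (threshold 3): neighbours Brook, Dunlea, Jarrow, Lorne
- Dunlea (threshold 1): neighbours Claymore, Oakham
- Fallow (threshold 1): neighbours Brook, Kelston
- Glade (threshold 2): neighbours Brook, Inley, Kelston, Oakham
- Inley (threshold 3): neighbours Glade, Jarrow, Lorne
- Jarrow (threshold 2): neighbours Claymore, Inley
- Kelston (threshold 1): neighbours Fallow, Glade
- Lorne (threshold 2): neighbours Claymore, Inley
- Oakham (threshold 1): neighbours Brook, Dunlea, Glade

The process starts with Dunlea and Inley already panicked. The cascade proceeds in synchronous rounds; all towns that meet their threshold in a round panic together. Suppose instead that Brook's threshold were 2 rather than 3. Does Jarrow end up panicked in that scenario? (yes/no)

With Brook's threshold at 2:
Round 1 — Dunlea, Inley panic (initial).
Round 2 — checking thresholds:
  Claymore: 1 of 4 neighbours < 3, below threshold.
  Glade: 1 of 4 neighbours < 2, below threshold.
  Jarrow: 1 of 2 neighbours < 2, below threshold.
  Lorne: 1 of 2 neighbours < 2, below threshold.
  Oakham: 1 of 3 neighbours ≥ 1, panics.
Round 3 — checking thresholds:
  Brook: 1 of 4 neighbours < 2, below threshold.
  Claymore: 1 of 4 neighbours < 3, below threshold.
  Glade: 2 of 4 neighbours ≥ 2, panics.
  Jarrow: 1 of 2 neighbours < 2, below threshold.
  Lorne: 1 of 2 neighbours < 2, below threshold.
Round 4 — checking thresholds:
  Brook: 2 of 4 neighbours ≥ 2, panics.
  Claymore: 1 of 4 neighbours < 3, below threshold.
  Jarrow: 1 of 2 neighbours < 2, below threshold.
  Kelston: 1 of 2 neighbours ≥ 1, panics.
  Lorne: 1 of 2 neighbours < 2, below threshold.
Round 5 — checking thresholds:
  Claymore: 2 of 4 neighbours < 3, below threshold.
  Fallow: 2 of 2 neighbours ≥ 1, panics.
  Jarrow: 1 of 2 neighbours < 2, below threshold.
  Lorne: 1 of 2 neighbours < 2, below threshold.
Round 6 — no new panics; cascade stops.

no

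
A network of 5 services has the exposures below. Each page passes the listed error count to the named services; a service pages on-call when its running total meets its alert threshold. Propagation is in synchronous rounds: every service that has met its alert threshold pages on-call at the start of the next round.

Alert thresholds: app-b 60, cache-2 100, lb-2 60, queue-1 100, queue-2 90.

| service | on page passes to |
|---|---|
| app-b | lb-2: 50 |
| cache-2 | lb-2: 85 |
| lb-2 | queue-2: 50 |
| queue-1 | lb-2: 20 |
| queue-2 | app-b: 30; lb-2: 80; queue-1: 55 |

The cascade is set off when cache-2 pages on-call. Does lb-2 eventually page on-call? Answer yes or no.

yes

Round 1 — cache-2 pages on-call (initial).
  lb-2: +85 → 85 ≥ 60
Round 2 — lb-2 pages on-call.
  queue-2: +50 → 50 < 90
No further pages.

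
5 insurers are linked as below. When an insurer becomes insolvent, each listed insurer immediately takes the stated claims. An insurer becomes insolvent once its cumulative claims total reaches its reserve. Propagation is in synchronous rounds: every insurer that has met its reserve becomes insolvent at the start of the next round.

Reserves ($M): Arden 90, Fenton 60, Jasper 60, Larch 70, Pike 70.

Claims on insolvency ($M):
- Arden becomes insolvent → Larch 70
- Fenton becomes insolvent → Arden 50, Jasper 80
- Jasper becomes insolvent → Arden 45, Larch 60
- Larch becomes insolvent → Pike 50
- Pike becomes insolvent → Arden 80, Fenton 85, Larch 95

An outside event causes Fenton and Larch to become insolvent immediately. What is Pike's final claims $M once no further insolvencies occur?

50

Round 1 — Fenton, Larch become insolvent (initial).
  Arden: +50 → 50 < 90
  Jasper: +80 → 80 ≥ 60
  Pike: +50 → 50 < 70
Round 2 — Jasper becomes insolvent.
  Arden: +45 → 95 ≥ 90
Round 3 — Arden becomes insolvent.
No further insolvencies.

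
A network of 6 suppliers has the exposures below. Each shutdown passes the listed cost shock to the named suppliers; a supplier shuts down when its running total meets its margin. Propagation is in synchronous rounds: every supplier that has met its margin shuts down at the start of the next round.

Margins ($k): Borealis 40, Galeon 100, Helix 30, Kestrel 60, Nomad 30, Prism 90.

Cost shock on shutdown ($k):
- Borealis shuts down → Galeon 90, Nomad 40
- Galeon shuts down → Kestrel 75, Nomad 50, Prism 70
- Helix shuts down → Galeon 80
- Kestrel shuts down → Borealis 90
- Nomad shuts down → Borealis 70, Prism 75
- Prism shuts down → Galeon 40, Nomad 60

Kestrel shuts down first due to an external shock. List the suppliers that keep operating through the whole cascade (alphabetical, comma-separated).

Round 1 — Kestrel shuts down (initial).
  Borealis: +90 → 90 ≥ 40
Round 2 — Borealis shuts down.
  Galeon: +90 → 90 < 100
  Nomad: +40 → 40 ≥ 30
Round 3 — Nomad shuts down.
  Prism: +75 → 75 < 90
No further shutdowns.

Galeon, Helix, Prism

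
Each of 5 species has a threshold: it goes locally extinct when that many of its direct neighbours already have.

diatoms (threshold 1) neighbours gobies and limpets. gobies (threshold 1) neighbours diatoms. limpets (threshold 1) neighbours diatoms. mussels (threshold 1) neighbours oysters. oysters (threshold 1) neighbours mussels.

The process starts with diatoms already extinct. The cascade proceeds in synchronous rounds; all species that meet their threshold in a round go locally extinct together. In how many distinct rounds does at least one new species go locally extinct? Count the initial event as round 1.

Round 1 — diatoms goes locally extinct (initial).
Round 2 — checking thresholds:
  gobies: 1 of 1 neighbours ≥ 1, goes locally extinct.
  limpets: 1 of 1 neighbours ≥ 1, goes locally extinct.
Round 3 — no new extinctions; cascade stops.

2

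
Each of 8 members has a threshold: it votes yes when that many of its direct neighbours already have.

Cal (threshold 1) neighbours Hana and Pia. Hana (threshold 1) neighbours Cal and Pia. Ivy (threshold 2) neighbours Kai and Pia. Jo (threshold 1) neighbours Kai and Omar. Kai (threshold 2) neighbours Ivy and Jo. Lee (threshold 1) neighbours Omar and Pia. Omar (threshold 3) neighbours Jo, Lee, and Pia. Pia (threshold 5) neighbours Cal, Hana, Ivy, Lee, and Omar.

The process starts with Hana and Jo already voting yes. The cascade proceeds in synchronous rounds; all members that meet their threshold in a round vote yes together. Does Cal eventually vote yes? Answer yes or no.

Round 1 — Hana, Jo vote yes (initial).
Round 2 — checking thresholds:
  Cal: 1 of 2 neighbours ≥ 1, votes yes.
  Kai: 1 of 2 neighbours < 2, not yet.
  Omar: 1 of 3 neighbours < 3, not yet.
  Pia: 1 of 5 neighbours < 5, not yet.
Round 3 — no new yes votes; cascade stops.

yes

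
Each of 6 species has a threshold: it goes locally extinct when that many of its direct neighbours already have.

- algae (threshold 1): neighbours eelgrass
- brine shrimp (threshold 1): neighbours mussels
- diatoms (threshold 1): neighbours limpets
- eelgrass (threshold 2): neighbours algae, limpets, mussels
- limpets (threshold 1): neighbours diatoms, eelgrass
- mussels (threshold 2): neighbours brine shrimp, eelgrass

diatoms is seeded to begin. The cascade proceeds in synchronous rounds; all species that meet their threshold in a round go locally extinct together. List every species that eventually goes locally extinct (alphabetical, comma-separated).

Round 1 — diatoms goes locally extinct (initial).
Round 2 — checking thresholds:
  limpets: 1 of 2 neighbours ≥ 1, goes locally extinct.
Round 3 — no new extinctions; cascade stops.

diatoms, limpets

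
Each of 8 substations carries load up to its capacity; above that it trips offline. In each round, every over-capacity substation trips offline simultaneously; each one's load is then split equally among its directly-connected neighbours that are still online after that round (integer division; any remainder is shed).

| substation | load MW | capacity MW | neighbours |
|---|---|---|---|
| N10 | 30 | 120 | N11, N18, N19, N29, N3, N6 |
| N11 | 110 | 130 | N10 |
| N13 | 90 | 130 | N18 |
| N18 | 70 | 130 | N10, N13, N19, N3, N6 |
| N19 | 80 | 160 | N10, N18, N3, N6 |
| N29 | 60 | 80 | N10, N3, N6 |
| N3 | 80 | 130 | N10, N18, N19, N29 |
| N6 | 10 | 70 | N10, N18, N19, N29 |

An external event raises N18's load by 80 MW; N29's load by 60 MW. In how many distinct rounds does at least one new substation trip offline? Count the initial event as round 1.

4

Round 1 — N18 at 150 > 130; N29 at 120 > 80. N18, N29 trip offline.
  N18 sheds 150 MW to N10, N13, N19, N3, N6: 30 each.
    N10: 30+30 = 60 ≤ 120
    N13: 90+30 = 120 ≤ 130
    N19: 80+30 = 110 ≤ 160
    N3: 80+30 = 110 ≤ 130
    N6: 10+30 = 40 ≤ 70
  N29 sheds 120 MW to N10, N3, N6: 40 each.
    N10: 60+40 = 100 ≤ 120
    N3: 110+40 = 150 > 130
    N6: 40+40 = 80 > 70
Round 2 — N3, N6 trip offline.
  N3 sheds 150 MW to N10, N19: 75 each.
    N10: 100+75 = 175 > 120
    N19: 110+75 = 185 > 160
  N6 sheds 80 MW to N10, N19: 40 each.
    N10: 175+40 = 215 > 120
    N19: 185+40 = 225 > 160
Round 3 — N10, N19 trip offline.
  N10 sheds 215 MW to N11: 215 each.
    N11: 110+215 = 325 > 130
  N19 sheds 225 MW: no online neighbours, lost.
Round 4 — N11 trips offline.
  N11 sheds 325 MW: no online neighbours, lost.
No further trips.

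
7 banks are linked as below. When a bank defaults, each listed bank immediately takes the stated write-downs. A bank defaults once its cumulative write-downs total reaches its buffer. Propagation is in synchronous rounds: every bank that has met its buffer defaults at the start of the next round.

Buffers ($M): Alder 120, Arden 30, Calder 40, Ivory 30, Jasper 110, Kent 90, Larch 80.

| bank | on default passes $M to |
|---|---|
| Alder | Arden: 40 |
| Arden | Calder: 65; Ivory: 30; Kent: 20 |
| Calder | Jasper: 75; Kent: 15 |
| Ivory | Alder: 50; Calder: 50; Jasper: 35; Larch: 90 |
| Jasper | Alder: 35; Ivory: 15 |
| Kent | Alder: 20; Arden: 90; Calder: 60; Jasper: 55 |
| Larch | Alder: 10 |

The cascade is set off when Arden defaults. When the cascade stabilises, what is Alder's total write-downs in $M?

95

Round 1 — Arden defaults (initial).
  Calder: +65 → 65 ≥ 40
  Ivory: +30 → 30 ≥ 30
  Kent: +20 → 20 < 90
Round 2 — Calder, Ivory default.
  Alder: +50 → 50 < 120
  Jasper: +75+35 → 110 ≥ 110
  Kent: +15 → 35 < 90
  Larch: +90 → 90 ≥ 80
Round 3 — Jasper, Larch default.
  Alder: +35+10 → 95 < 120
No further defaults.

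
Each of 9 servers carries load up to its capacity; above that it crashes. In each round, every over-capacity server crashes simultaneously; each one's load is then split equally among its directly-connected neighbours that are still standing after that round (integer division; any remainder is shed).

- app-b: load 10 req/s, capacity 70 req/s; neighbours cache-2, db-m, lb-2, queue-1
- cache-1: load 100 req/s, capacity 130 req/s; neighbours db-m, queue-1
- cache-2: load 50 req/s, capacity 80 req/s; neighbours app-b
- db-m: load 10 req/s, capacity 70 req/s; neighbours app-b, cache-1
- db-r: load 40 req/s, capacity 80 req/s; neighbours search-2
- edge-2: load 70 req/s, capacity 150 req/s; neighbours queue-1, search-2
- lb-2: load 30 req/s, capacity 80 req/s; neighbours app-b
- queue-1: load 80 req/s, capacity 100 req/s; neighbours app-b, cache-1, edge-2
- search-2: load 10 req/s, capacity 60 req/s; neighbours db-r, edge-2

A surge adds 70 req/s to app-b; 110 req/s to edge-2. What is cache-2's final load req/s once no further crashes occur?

70

Round 1 — app-b at 80 > 70; edge-2 at 180 > 150. app-b, edge-2 crash.
  app-b sheds 80 req/s to cache-2, db-m, lb-2, queue-1: 20 each.
    cache-2: 50+20 = 70 ≤ 80
    db-m: 10+20 = 30 ≤ 70
    lb-2: 30+20 = 50 ≤ 80
    queue-1: 80+20 = 100 ≤ 100
  edge-2 sheds 180 req/s to queue-1, search-2: 90 each.
    queue-1: 100+90 = 190 > 100
    search-2: 10+90 = 100 > 60
Round 2 — queue-1, search-2 crash.
  queue-1 sheds 190 req/s to cache-1: 190 each.
    cache-1: 100+190 = 290 > 130
  search-2 sheds 100 req/s to db-r: 100 each.
    db-r: 40+100 = 140 > 80
Round 3 — cache-1, db-r crash.
  cache-1 sheds 290 req/s to db-m: 290 each.
    db-m: 30+290 = 320 > 70
  db-r sheds 140 req/s: no online neighbours, lost.
Round 4 — db-m crashes.
  db-m sheds 320 req/s: no online neighbours, lost.
No further crashes.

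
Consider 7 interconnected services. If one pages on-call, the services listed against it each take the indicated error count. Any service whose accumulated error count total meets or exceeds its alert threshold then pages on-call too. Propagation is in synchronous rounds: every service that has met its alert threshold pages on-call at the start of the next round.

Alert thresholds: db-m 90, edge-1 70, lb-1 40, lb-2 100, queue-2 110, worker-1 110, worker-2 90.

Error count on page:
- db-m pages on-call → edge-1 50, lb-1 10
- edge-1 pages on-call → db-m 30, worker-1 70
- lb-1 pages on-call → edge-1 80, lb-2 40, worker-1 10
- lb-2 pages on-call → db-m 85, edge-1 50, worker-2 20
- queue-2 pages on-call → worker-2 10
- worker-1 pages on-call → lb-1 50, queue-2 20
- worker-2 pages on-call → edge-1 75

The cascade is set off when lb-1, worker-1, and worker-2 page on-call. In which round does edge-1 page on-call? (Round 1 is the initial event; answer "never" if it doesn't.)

2

Round 1 — lb-1, worker-1, worker-2 page on-call (initial).
  edge-1: +80+75 → 155 ≥ 70
  lb-2: +40 → 40 < 100
  queue-2: +20 → 20 < 110
Round 2 — edge-1 pages on-call.
  db-m: +30 → 30 < 90
No further pages.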